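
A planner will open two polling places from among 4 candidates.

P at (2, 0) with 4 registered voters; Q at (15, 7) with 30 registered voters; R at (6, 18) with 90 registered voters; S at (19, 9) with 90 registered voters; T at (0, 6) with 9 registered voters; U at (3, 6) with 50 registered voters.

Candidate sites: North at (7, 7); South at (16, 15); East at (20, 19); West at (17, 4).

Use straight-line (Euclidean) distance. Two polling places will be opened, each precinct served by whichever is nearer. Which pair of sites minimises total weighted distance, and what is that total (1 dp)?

Evaluate every pair (each demand assigned to the nearer of the two):
  {North, West}: total = 1891.1
  {North, South}: total = 2087.6
  {North, East}: total = 2442.8
  {South, West}: total = 2455.7
  {East, West}: total = 2779.3
  {South, East}: total = 2823.1
Best pair: {North, West} with total 1891.1.

{North, West}, total 1891.1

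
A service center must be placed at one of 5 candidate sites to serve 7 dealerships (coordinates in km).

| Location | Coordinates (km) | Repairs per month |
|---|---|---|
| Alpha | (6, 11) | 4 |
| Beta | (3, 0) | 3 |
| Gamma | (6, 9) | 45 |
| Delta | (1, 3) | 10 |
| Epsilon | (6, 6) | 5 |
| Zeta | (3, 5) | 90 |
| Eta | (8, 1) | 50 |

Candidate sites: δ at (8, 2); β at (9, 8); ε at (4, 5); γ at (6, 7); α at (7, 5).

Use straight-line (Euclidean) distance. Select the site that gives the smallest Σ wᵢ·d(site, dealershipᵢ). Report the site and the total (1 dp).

ε, total 661.9 km

Total weighted distance at each candidate:
  δ (8, 2): total = 1048.5
  β (9, 8): total = 1258.9
  ε (4, 5): total = 661.9
  γ (6, 7): total = 838.6
  α (7, 5): total = 865.6
Minimum is at ε with total 661.9 km.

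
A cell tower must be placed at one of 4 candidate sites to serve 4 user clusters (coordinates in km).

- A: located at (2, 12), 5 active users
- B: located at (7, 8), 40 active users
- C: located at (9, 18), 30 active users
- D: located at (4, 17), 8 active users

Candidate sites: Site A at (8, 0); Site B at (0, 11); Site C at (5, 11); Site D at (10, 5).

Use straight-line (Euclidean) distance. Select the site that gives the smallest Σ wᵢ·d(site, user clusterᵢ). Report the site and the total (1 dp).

Site C, total 450.6 km

Total weighted distance at each candidate:
  Site A (8, 0): total = 1070.1
  Site B (0, 11): total = 715.6
  Site C (5, 11): total = 450.6
  Site D (10, 5): total = 721.3
Minimum is at Site C with total 450.6 km.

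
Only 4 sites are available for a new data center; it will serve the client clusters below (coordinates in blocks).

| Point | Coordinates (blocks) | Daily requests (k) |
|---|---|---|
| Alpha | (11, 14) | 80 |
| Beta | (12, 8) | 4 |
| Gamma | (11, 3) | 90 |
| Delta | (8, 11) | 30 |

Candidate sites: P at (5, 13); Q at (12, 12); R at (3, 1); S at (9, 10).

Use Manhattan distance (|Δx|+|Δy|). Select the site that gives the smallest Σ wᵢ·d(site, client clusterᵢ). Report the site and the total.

Total weighted distance at each candidate:
  P (5, 13): total = 2198
  Q (12, 12): total = 1306
  R (3, 1): total = 3094
  S (9, 10): total = 1370
Minimum is at Q with total 1306 blocks.

Q, total 1306 blocks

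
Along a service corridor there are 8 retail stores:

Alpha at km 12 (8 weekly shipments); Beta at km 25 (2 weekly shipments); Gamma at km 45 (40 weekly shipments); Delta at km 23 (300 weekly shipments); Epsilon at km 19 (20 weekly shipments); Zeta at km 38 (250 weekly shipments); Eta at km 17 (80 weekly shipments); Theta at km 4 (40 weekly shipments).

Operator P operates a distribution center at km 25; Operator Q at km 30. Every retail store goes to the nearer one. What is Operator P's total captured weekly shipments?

450

The indifferent point is the midpoint (25+30)/2 = 27.5; retail stores left of it (closer to Operator P at 25) go to Operator P, those right go to Operator Q.
  Theta at 4 (w=40) → Operator P
  Alpha at 12 (w=8) → Operator P
  Eta at 17 (w=80) → Operator P
  Epsilon at 19 (w=20) → Operator P
  Delta at 23 (w=300) → Operator P
  Beta at 25 (w=2) → Operator P
  Zeta at 38 (w=250) → Operator Q
  Gamma at 45 (w=40) → Operator Q
Operator P captures 450; Operator Q captures 290.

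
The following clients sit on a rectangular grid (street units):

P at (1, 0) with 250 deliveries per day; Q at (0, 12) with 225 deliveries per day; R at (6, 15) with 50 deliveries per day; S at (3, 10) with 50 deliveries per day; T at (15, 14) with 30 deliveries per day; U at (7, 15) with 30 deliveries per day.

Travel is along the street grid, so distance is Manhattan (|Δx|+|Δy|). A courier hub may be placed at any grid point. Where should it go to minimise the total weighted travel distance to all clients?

(1, 12)

Manhattan distance separates: Σwᵢ(|x−xᵢ|+|y−yᵢ|) = Σwᵢ|x−xᵢ| + Σwᵢ|y−yᵢ|, so x and y are optimised independently as 1-D weighted medians.
Total weight W = 635; half = 317.5.
x-coordinate, sorted with cumulative weight:
  x=0 (Q, w=225) cum 225
  x=1 (P, w=250) cum 475  ← median
  x=3 (S, w=50) cum 525
  x=6 (R, w=50) cum 575
  x=7 (U, w=30) cum 605
  x=15 (T, w=30) cum 635
⇒ x* = 1
y-coordinate, sorted with cumulative weight:
  y=0 (P, w=250) cum 250
  y=10 (S, w=50) cum 300
  y=12 (Q, w=225) cum 525  ← median
  y=14 (T, w=30) cum 555
  y=15 (R, w=50) cum 605
  y=15 (U, w=30) cum 635
⇒ y* = 12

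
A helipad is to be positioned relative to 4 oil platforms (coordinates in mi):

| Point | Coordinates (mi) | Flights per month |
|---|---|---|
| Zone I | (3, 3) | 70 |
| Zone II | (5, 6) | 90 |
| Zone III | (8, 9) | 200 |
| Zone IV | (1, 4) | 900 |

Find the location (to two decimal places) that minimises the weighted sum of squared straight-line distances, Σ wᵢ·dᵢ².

(2.51, 4.88)

The minimiser of Σwᵢ‖p−pᵢ‖² is the weighted centroid p* = (Σwᵢpᵢ)/(Σwᵢ).
Σwᵢ = 1260.
Σwᵢxᵢ = 70·3 + 90·5 + 200·8 + 900·1 = 3160.
Σwᵢyᵢ = 70·3 + 90·6 + 200·9 + 900·4 = 6150.
x* = 3160/1260 = 2.51, y* = 6150/1260 = 4.88.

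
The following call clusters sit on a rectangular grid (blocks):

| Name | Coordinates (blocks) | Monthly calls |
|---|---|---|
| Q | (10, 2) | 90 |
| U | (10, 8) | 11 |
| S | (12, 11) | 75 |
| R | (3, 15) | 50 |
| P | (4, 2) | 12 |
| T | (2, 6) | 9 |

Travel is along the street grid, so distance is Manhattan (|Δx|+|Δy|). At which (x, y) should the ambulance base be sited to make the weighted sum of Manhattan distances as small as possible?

Manhattan distance separates: Σwᵢ(|x−xᵢ|+|y−yᵢ|) = Σwᵢ|x−xᵢ| + Σwᵢ|y−yᵢ|, so x and y are optimised independently as 1-D weighted medians.
Total weight W = 247; half = 123.5.
x-coordinate, sorted with cumulative weight:
  x=2 (T, w=9) cum 9
  x=3 (R, w=50) cum 59
  x=4 (P, w=12) cum 71
  x=10 (Q, w=90) cum 161  ← median
  x=10 (U, w=11) cum 172
  x=12 (S, w=75) cum 247
⇒ x* = 10
y-coordinate, sorted with cumulative weight:
  y=2 (Q, w=90) cum 90
  y=2 (P, w=12) cum 102
  y=6 (T, w=9) cum 111
  y=8 (U, w=11) cum 122
  y=11 (S, w=75) cum 197  ← median
  y=15 (R, w=50) cum 247
⇒ y* = 11

(10, 11)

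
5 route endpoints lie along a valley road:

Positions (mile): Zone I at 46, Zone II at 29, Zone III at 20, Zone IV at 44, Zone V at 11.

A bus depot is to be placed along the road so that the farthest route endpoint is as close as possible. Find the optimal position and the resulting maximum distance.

location 28.5, max distance 17.5

The 1-center on a line is the midpoint of the two extreme points: leftmost at 11, rightmost at 46.
Optimal location = (11 + 46)/2 = 28.5; maximum distance = (46 − 11)/2 = 17.5.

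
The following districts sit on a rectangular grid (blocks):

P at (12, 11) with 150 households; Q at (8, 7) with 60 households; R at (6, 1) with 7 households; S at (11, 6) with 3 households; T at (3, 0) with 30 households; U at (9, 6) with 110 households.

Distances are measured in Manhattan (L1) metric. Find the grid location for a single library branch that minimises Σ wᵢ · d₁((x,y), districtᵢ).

Manhattan distance separates: Σwᵢ(|x−xᵢ|+|y−yᵢ|) = Σwᵢ|x−xᵢ| + Σwᵢ|y−yᵢ|, so x and y are optimised independently as 1-D weighted medians.
Total weight W = 360; half = 180.
x-coordinate, sorted with cumulative weight:
  x=3 (T, w=30) cum 30
  x=6 (R, w=7) cum 37
  x=8 (Q, w=60) cum 97
  x=9 (U, w=110) cum 207  ← median
  x=11 (S, w=3) cum 210
  x=12 (P, w=150) cum 360
⇒ x* = 9
y-coordinate, sorted with cumulative weight:
  y=0 (T, w=30) cum 30
  y=1 (R, w=7) cum 37
  y=6 (S, w=3) cum 40
  y=6 (U, w=110) cum 150
  y=7 (Q, w=60) cum 210  ← median
  y=11 (P, w=150) cum 360
⇒ y* = 7

(9, 7)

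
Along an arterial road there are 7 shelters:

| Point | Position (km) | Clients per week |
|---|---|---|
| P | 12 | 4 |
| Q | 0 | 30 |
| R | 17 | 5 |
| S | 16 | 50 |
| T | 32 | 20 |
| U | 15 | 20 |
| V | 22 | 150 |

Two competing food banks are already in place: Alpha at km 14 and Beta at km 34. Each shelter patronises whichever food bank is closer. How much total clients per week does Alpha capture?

The indifferent point is the midpoint (14+34)/2 = 24; shelters left of it (closer to Alpha at 14) go to Alpha, those right go to Beta.
  Q at 0 (w=30) → Alpha
  P at 12 (w=4) → Alpha
  U at 15 (w=20) → Alpha
  S at 16 (w=50) → Alpha
  R at 17 (w=5) → Alpha
  V at 22 (w=150) → Alpha
  T at 32 (w=20) → Beta
Alpha captures 259; Beta captures 20.

259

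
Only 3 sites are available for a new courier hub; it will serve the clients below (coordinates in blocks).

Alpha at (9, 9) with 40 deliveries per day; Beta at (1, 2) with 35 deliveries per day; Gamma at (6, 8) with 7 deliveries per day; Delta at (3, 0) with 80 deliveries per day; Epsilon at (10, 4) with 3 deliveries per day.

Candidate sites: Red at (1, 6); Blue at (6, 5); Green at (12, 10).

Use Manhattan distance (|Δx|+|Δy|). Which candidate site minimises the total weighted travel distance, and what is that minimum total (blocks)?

Blue, total 1236 blocks

Total weighted distance at each candidate:
  Red (1, 6): total = 1302
  Blue (6, 5): total = 1236
  Green (12, 10): total = 2425
Minimum is at Blue with total 1236 blocks.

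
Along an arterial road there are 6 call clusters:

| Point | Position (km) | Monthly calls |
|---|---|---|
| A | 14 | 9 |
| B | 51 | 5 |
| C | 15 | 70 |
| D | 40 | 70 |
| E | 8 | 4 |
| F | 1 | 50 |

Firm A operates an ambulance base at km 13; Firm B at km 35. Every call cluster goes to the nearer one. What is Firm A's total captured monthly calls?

133

The indifferent point is the midpoint (13+35)/2 = 24; call clusters left of it (closer to Firm A at 13) go to Firm A, those right go to Firm B.
  F at 1 (w=50) → Firm A
  E at 8 (w=4) → Firm A
  A at 14 (w=9) → Firm A
  C at 15 (w=70) → Firm A
  D at 40 (w=70) → Firm B
  B at 51 (w=5) → Firm B
Firm A captures 133; Firm B captures 75.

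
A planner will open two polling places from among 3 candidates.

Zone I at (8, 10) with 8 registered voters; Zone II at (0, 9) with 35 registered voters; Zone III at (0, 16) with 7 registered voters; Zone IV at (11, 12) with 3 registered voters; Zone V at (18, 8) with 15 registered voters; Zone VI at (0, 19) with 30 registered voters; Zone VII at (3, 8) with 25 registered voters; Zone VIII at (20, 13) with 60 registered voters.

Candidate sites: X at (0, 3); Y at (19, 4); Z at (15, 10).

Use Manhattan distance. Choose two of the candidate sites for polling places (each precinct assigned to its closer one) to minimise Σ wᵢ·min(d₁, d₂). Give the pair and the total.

Evaluate every pair (each demand assigned to the nearer of the two):
  {X, Z}: total = 1610
  {X, Y}: total = 1824
  {Y, Z}: total = 2406
Best pair: {X, Z} with total 1610.

{X, Z}, total 1610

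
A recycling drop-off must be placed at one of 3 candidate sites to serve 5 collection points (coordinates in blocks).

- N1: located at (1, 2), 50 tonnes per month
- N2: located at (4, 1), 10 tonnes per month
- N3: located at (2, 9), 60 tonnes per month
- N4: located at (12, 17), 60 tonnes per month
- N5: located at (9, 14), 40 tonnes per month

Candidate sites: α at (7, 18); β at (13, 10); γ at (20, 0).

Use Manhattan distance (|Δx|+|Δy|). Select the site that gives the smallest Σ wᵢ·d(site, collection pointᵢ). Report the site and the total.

β, total 2700 blocks

Total weighted distance at each candidate:
  α (7, 18): total = 2740
  β (13, 10): total = 2700
  γ (20, 0): total = 5340
Minimum is at β with total 2700 blocks.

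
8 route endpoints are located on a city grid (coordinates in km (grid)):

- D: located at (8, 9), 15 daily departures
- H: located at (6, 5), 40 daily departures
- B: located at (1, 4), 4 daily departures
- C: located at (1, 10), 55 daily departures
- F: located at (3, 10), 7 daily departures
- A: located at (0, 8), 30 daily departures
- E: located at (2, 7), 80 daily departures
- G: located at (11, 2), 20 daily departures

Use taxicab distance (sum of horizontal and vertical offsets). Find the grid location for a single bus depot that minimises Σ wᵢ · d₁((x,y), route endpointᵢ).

Manhattan distance separates: Σwᵢ(|x−xᵢ|+|y−yᵢ|) = Σwᵢ|x−xᵢ| + Σwᵢ|y−yᵢ|, so x and y are optimised independently as 1-D weighted medians.
Total weight W = 251; half = 125.5.
x-coordinate, sorted with cumulative weight:
  x=0 (A, w=30) cum 30
  x=1 (B, w=4) cum 34
  x=1 (C, w=55) cum 89
  x=2 (E, w=80) cum 169  ← median
  x=3 (F, w=7) cum 176
  x=6 (H, w=40) cum 216
  x=8 (D, w=15) cum 231
  x=11 (G, w=20) cum 251
⇒ x* = 2
y-coordinate, sorted with cumulative weight:
  y=2 (G, w=20) cum 20
  y=4 (B, w=4) cum 24
  y=5 (H, w=40) cum 64
  y=7 (E, w=80) cum 144  ← median
  y=8 (A, w=30) cum 174
  y=9 (D, w=15) cum 189
  y=10 (C, w=55) cum 244
  y=10 (F, w=7) cum 251
⇒ y* = 7

(2, 7)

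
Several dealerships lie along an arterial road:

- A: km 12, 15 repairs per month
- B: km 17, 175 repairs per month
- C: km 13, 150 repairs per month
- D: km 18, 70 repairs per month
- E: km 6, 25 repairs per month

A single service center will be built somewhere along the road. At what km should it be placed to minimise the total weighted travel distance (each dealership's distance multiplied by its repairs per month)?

x = 17

For a sum of weighted absolute distances on a line, the optimum is the weighted median (not the mean). Total weight W = 435; half-weight = 217.5.
Sort by position and accumulate weight:
  km 6 (E, w=25) → cum 25
  km 12 (A, w=15) → cum 40
  km 13 (C, w=150) → cum 190
  km 17 (B, w=175) → cum 365  ≥ 217.5 → median here
  km 18 (D, w=70) → cum 435
Optimal location: km 17.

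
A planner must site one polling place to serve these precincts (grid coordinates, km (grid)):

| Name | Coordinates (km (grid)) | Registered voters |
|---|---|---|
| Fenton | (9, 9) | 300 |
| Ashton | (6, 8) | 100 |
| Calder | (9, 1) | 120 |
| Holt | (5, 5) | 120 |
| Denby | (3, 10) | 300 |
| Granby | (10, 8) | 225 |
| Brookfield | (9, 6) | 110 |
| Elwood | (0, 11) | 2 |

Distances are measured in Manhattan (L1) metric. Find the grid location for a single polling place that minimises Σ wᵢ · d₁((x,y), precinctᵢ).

Manhattan distance separates: Σwᵢ(|x−xᵢ|+|y−yᵢ|) = Σwᵢ|x−xᵢ| + Σwᵢ|y−yᵢ|, so x and y are optimised independently as 1-D weighted medians.
Total weight W = 1277; half = 638.5.
x-coordinate, sorted with cumulative weight:
  x=0 (Elwood, w=2) cum 2
  x=3 (Denby, w=300) cum 302
  x=5 (Holt, w=120) cum 422
  x=6 (Ashton, w=100) cum 522
  x=9 (Fenton, w=300) cum 822  ← median
  x=9 (Calder, w=120) cum 942
  x=9 (Brookfield, w=110) cum 1052
  x=10 (Granby, w=225) cum 1277
⇒ x* = 9
y-coordinate, sorted with cumulative weight:
  y=1 (Calder, w=120) cum 120
  y=5 (Holt, w=120) cum 240
  y=6 (Brookfield, w=110) cum 350
  y=8 (Ashton, w=100) cum 450
  y=8 (Granby, w=225) cum 675  ← median
  y=9 (Fenton, w=300) cum 975
  y=10 (Denby, w=300) cum 1275
  y=11 (Elwood, w=2) cum 1277
⇒ y* = 8

(9, 8)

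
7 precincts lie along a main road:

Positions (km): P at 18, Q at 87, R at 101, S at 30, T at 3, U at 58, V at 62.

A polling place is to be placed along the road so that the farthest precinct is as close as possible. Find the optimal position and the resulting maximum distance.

The 1-center on a line is the midpoint of the two extreme points: leftmost at 3, rightmost at 101.
Optimal location = (3 + 101)/2 = 52; maximum distance = (101 − 3)/2 = 49.

location 52, max distance 49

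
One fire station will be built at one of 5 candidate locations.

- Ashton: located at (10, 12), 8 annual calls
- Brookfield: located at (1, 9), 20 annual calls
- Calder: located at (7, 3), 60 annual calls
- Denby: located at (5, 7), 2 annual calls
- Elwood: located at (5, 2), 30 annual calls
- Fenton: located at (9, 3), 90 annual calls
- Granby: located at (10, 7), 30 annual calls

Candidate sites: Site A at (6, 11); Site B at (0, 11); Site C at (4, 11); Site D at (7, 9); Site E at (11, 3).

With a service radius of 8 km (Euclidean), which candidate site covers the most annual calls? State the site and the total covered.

Site D, covering 240

Coverage radius r = 8 km; a point is covered iff (Δx)²+(Δy)² ≤ 8² = 64.
  Site A (6, 11): covers {Ashton, Brookfield, Denby, Granby} → 60
  Site B (0, 11): covers {Brookfield, Denby} → 22
  Site C (4, 11): covers {Ashton, Brookfield, Denby, Granby} → 60
  Site D (7, 9): covers {Ashton, Brookfield, Calder, Denby, Elwood, Fenton, Granby} → 240
  Site E (11, 3): covers {Calder, Denby, Elwood, Fenton, Granby} → 212
Maximum coverage at Site D: 240 annual calls.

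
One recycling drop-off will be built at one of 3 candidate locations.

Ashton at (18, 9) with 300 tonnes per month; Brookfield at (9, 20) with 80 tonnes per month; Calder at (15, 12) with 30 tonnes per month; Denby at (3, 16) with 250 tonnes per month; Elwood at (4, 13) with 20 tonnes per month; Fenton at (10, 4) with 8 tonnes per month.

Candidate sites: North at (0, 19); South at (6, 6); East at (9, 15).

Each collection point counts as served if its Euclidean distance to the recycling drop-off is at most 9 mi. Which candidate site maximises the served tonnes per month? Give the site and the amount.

East, covering 380

Coverage radius r = 9 mi; a point is covered iff (Δx)²+(Δy)² ≤ 9² = 81.
  North (0, 19): covers {Denby, Elwood} → 270
  South (6, 6): covers {Elwood, Fenton} → 28
  East (9, 15): covers {Brookfield, Calder, Denby, Elwood} → 380
Maximum coverage at East: 380 tonnes per month.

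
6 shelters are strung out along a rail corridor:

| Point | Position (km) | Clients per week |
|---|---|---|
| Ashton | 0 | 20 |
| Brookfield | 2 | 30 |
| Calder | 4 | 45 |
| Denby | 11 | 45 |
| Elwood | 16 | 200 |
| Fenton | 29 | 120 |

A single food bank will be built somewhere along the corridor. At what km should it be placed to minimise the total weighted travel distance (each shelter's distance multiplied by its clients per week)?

For a sum of weighted absolute distances on a line, the optimum is the weighted median (not the mean). Total weight W = 460; half-weight = 230.
Sort by position and accumulate weight:
  km 0 (Ashton, w=20) → cum 20
  km 2 (Brookfield, w=30) → cum 50
  km 4 (Calder, w=45) → cum 95
  km 11 (Denby, w=45) → cum 140
  km 16 (Elwood, w=200) → cum 340  ≥ 230 → median here
  km 29 (Fenton, w=120) → cum 460
Optimal location: km 16.

x = 16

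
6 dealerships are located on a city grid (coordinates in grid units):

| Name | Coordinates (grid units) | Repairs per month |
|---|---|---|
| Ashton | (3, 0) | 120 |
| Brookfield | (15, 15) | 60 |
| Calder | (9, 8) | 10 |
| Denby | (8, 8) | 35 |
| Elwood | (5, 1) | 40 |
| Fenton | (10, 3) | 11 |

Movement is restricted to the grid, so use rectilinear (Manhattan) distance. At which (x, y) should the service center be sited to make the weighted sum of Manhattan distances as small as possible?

Manhattan distance separates: Σwᵢ(|x−xᵢ|+|y−yᵢ|) = Σwᵢ|x−xᵢ| + Σwᵢ|y−yᵢ|, so x and y are optimised independently as 1-D weighted medians.
Total weight W = 276; half = 138.
x-coordinate, sorted with cumulative weight:
  x=3 (Ashton, w=120) cum 120
  x=5 (Elwood, w=40) cum 160  ← median
  x=8 (Denby, w=35) cum 195
  x=9 (Calder, w=10) cum 205
  x=10 (Fenton, w=11) cum 216
  x=15 (Brookfield, w=60) cum 276
⇒ x* = 5
y-coordinate, sorted with cumulative weight:
  y=0 (Ashton, w=120) cum 120
  y=1 (Elwood, w=40) cum 160  ← median
  y=3 (Fenton, w=11) cum 171
  y=8 (Calder, w=10) cum 181
  y=8 (Denby, w=35) cum 216
  y=15 (Brookfield, w=60) cum 276
⇒ y* = 1

(5, 1)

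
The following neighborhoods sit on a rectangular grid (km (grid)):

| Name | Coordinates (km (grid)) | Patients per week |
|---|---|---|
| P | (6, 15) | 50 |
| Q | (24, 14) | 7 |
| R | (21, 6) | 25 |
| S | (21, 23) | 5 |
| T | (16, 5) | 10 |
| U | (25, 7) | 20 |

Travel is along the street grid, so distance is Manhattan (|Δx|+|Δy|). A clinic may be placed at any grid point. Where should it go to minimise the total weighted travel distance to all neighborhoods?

Manhattan distance separates: Σwᵢ(|x−xᵢ|+|y−yᵢ|) = Σwᵢ|x−xᵢ| + Σwᵢ|y−yᵢ|, so x and y are optimised independently as 1-D weighted medians.
Total weight W = 117; half = 58.5.
x-coordinate, sorted with cumulative weight:
  x=6 (P, w=50) cum 50
  x=16 (T, w=10) cum 60  ← median
  x=21 (R, w=25) cum 85
  x=21 (S, w=5) cum 90
  x=24 (Q, w=7) cum 97
  x=25 (U, w=20) cum 117
⇒ x* = 16
y-coordinate, sorted with cumulative weight:
  y=5 (T, w=10) cum 10
  y=6 (R, w=25) cum 35
  y=7 (U, w=20) cum 55
  y=14 (Q, w=7) cum 62  ← median
  y=15 (P, w=50) cum 112
  y=23 (S, w=5) cum 117
⇒ y* = 14

(16, 14)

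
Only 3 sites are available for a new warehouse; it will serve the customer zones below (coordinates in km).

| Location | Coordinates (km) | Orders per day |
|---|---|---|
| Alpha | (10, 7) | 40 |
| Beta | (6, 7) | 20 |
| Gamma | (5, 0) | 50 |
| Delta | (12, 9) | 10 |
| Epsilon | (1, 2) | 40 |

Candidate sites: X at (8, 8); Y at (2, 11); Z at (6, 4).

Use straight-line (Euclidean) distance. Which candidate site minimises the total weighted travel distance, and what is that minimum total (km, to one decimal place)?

Total weighted distance at each candidate:
  X (8, 8): total = 971.4
  Y (2, 11): total = 1505.2
  Z (6, 4): total = 759.7
Minimum is at Z with total 759.7 km.

Z, total 759.7 km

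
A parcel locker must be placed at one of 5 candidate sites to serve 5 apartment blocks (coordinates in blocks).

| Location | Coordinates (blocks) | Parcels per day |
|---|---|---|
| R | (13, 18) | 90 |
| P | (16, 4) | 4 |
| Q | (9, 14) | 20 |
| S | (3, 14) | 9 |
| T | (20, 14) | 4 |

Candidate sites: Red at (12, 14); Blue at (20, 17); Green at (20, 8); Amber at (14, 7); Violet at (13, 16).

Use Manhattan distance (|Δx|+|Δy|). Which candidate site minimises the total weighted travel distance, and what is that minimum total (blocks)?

Violet, total 504 blocks

Total weighted distance at each candidate:
  Red (12, 14): total = 679
  Blue (20, 17): total = 1260
  Green (20, 8): total = 2133
  Amber (14, 7): total = 1554
  Violet (13, 16): total = 504
Minimum is at Violet with total 504 blocks.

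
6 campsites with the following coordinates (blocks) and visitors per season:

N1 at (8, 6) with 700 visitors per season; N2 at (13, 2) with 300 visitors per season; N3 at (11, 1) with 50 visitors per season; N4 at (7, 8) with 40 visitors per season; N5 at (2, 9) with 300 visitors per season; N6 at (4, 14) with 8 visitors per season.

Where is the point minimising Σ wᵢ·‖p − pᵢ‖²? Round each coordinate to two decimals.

The minimiser of Σwᵢ‖p−pᵢ‖² is the weighted centroid p* = (Σwᵢpᵢ)/(Σwᵢ).
Σwᵢ = 1398.
Σwᵢxᵢ = 700·8 + 300·13 + 50·11 + 40·7 + 300·2 + 8·4 = 10962.
Σwᵢyᵢ = 700·6 + 300·2 + 50·1 + 40·8 + 300·9 + 8·14 = 7982.
x* = 10962/1398 = 7.84, y* = 7982/1398 = 5.71.

(7.84, 5.71)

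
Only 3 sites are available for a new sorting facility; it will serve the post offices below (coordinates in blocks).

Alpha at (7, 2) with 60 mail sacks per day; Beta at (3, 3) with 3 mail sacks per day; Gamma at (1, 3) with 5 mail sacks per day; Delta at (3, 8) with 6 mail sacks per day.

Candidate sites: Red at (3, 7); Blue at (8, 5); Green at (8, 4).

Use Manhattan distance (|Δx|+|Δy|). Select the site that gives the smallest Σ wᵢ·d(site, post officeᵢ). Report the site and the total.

Green, total 292 blocks

Total weighted distance at each candidate:
  Red (3, 7): total = 588
  Blue (8, 5): total = 354
  Green (8, 4): total = 292
Minimum is at Green with total 292 blocks.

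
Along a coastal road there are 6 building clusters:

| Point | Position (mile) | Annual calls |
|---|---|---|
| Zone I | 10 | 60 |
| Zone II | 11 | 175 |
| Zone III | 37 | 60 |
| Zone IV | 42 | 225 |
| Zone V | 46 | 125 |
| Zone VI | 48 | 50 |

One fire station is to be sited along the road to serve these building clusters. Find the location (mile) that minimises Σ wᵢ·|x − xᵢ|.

x = 42

For a sum of weighted absolute distances on a line, the optimum is the weighted median (not the mean). Total weight W = 695; half-weight = 347.5.
Sort by position and accumulate weight:
  mile 10 (Zone I, w=60) → cum 60
  mile 11 (Zone II, w=175) → cum 235
  mile 37 (Zone III, w=60) → cum 295
  mile 42 (Zone IV, w=225) → cum 520  ≥ 347.5 → median here
  mile 46 (Zone V, w=125) → cum 645
  mile 48 (Zone VI, w=50) → cum 695
Optimal location: mile 42.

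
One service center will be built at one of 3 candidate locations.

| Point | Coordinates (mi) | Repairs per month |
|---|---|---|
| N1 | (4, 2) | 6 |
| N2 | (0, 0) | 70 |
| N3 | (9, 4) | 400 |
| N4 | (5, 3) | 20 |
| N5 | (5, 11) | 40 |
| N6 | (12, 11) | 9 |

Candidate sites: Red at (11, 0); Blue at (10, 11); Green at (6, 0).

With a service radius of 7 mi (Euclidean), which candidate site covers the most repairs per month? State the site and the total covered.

Green, covering 496

Coverage radius r = 7 mi; a point is covered iff (Δx)²+(Δy)² ≤ 7² = 49.
  Red (11, 0): covers {N3, N4} → 420
  Blue (10, 11): covers {N5, N6} → 49
  Green (6, 0): covers {N1, N2, N3, N4} → 496
Maximum coverage at Green: 496 repairs per month.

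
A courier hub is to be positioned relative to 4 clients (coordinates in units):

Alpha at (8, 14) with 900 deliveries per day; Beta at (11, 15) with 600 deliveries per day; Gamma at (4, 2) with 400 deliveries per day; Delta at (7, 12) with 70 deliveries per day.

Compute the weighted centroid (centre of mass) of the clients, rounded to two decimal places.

The minimiser of Σwᵢ‖p−pᵢ‖² is the weighted centroid p* = (Σwᵢpᵢ)/(Σwᵢ).
Σwᵢ = 1970.
Σwᵢxᵢ = 900·8 + 600·11 + 400·4 + 70·7 = 15890.
Σwᵢyᵢ = 900·14 + 600·15 + 400·2 + 70·12 = 23240.
x* = 15890/1970 = 8.07, y* = 23240/1970 = 11.80.

(8.07, 11.80)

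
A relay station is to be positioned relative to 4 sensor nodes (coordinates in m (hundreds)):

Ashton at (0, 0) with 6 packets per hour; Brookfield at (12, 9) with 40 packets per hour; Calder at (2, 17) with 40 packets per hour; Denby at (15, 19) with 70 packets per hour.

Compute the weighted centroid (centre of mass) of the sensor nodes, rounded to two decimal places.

The minimiser of Σwᵢ‖p−pᵢ‖² is the weighted centroid p* = (Σwᵢpᵢ)/(Σwᵢ).
Σwᵢ = 156.
Σwᵢxᵢ = 6·0 + 40·12 + 40·2 + 70·15 = 1610.
Σwᵢyᵢ = 6·0 + 40·9 + 40·17 + 70·19 = 2370.
x* = 1610/156 = 10.32, y* = 2370/156 = 15.19.

(10.32, 15.19)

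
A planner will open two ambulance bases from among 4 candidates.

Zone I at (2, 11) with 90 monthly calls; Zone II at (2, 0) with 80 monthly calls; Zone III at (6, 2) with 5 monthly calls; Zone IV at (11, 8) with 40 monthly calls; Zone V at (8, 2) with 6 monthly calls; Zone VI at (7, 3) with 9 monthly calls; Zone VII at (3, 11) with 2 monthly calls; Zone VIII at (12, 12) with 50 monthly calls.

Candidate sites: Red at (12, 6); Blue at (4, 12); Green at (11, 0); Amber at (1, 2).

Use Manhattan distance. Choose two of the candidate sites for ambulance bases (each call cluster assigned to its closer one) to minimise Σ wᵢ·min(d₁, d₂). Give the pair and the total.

{Blue, Amber}, total 1484

Evaluate every pair (each demand assigned to the nearer of the two):
  {Blue, Amber}: total = 1484
  {Red, Amber}: total = 1712
  {Blue, Green}: total = 1842
  {Red, Blue}: total = 1984
  {Green, Amber}: total = 2250
  {Red, Green}: total = 2646
Best pair: {Blue, Amber} with total 1484.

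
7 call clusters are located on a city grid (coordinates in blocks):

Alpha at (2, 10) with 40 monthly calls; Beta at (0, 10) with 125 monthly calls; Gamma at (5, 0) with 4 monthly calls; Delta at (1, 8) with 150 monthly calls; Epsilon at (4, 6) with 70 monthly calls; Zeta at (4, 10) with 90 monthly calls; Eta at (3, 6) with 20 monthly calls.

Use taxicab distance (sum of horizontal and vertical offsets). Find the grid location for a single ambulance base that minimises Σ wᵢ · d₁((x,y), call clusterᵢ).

Manhattan distance separates: Σwᵢ(|x−xᵢ|+|y−yᵢ|) = Σwᵢ|x−xᵢ| + Σwᵢ|y−yᵢ|, so x and y are optimised independently as 1-D weighted medians.
Total weight W = 499; half = 249.5.
x-coordinate, sorted with cumulative weight:
  x=0 (Beta, w=125) cum 125
  x=1 (Delta, w=150) cum 275  ← median
  x=2 (Alpha, w=40) cum 315
  x=3 (Eta, w=20) cum 335
  x=4 (Epsilon, w=70) cum 405
  x=4 (Zeta, w=90) cum 495
  x=5 (Gamma, w=4) cum 499
⇒ x* = 1
y-coordinate, sorted with cumulative weight:
  y=0 (Gamma, w=4) cum 4
  y=6 (Epsilon, w=70) cum 74
  y=6 (Eta, w=20) cum 94
  y=8 (Delta, w=150) cum 244
  y=10 (Alpha, w=40) cum 284  ← median
  y=10 (Beta, w=125) cum 409
  y=10 (Zeta, w=90) cum 499
⇒ y* = 10

(1, 10)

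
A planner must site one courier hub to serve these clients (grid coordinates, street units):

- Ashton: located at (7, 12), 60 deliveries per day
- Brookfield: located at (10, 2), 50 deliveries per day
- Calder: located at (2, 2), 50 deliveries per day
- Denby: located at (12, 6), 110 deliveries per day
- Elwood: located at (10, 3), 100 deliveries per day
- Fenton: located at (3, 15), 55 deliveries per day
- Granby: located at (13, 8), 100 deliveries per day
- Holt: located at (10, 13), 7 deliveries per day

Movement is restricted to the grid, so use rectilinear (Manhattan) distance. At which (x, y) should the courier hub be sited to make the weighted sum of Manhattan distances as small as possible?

Manhattan distance separates: Σwᵢ(|x−xᵢ|+|y−yᵢ|) = Σwᵢ|x−xᵢ| + Σwᵢ|y−yᵢ|, so x and y are optimised independently as 1-D weighted medians.
Total weight W = 532; half = 266.
x-coordinate, sorted with cumulative weight:
  x=2 (Calder, w=50) cum 50
  x=3 (Fenton, w=55) cum 105
  x=7 (Ashton, w=60) cum 165
  x=10 (Brookfield, w=50) cum 215
  x=10 (Elwood, w=100) cum 315  ← median
  x=10 (Holt, w=7) cum 322
  x=12 (Denby, w=110) cum 432
  x=13 (Granby, w=100) cum 532
⇒ x* = 10
y-coordinate, sorted with cumulative weight:
  y=2 (Brookfield, w=50) cum 50
  y=2 (Calder, w=50) cum 100
  y=3 (Elwood, w=100) cum 200
  y=6 (Denby, w=110) cum 310  ← median
  y=8 (Granby, w=100) cum 410
  y=12 (Ashton, w=60) cum 470
  y=13 (Holt, w=7) cum 477
  y=15 (Fenton, w=55) cum 532
⇒ y* = 6

(10, 6)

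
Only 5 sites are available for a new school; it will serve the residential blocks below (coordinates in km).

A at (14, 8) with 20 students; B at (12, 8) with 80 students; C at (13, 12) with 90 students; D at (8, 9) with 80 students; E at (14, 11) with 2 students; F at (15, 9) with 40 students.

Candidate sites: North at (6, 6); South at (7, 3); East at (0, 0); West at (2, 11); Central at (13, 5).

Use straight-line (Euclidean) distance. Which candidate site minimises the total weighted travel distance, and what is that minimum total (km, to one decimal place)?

Central, total 1649.5 km

Total weighted distance at each candidate:
  North (6, 6): total = 2187.4
  South (7, 3): total = 2619.1
  East (0, 0): total = 4767.2
  West (2, 11): total = 3132.8
  Central (13, 5): total = 1649.5
Minimum is at Central with total 1649.5 km.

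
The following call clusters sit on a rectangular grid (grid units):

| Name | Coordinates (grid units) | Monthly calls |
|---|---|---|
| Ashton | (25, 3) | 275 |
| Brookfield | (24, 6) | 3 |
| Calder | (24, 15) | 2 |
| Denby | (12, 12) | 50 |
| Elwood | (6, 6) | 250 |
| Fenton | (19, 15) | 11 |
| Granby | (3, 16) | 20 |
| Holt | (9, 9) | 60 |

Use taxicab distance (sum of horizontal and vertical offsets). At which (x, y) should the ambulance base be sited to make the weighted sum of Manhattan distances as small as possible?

(12, 6)

Manhattan distance separates: Σwᵢ(|x−xᵢ|+|y−yᵢ|) = Σwᵢ|x−xᵢ| + Σwᵢ|y−yᵢ|, so x and y are optimised independently as 1-D weighted medians.
Total weight W = 671; half = 335.5.
x-coordinate, sorted with cumulative weight:
  x=3 (Granby, w=20) cum 20
  x=6 (Elwood, w=250) cum 270
  x=9 (Holt, w=60) cum 330
  x=12 (Denby, w=50) cum 380  ← median
  x=19 (Fenton, w=11) cum 391
  x=24 (Brookfield, w=3) cum 394
  x=24 (Calder, w=2) cum 396
  x=25 (Ashton, w=275) cum 671
⇒ x* = 12
y-coordinate, sorted with cumulative weight:
  y=3 (Ashton, w=275) cum 275
  y=6 (Brookfield, w=3) cum 278
  y=6 (Elwood, w=250) cum 528  ← median
  y=9 (Holt, w=60) cum 588
  y=12 (Denby, w=50) cum 638
  y=15 (Calder, w=2) cum 640
  y=15 (Fenton, w=11) cum 651
  y=16 (Granby, w=20) cum 671
⇒ y* = 6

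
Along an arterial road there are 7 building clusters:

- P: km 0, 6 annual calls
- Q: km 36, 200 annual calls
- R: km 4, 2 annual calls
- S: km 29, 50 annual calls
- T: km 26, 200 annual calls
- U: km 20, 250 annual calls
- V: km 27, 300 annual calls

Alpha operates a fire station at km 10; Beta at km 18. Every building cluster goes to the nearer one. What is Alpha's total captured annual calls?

The indifferent point is the midpoint (10+18)/2 = 14; building clusters left of it (closer to Alpha at 10) go to Alpha, those right go to Beta.
  P at 0 (w=6) → Alpha
  R at 4 (w=2) → Alpha
  U at 20 (w=250) → Beta
  T at 26 (w=200) → Beta
  V at 27 (w=300) → Beta
  S at 29 (w=50) → Beta
  Q at 36 (w=200) → Beta
Alpha captures 8; Beta captures 1000.

8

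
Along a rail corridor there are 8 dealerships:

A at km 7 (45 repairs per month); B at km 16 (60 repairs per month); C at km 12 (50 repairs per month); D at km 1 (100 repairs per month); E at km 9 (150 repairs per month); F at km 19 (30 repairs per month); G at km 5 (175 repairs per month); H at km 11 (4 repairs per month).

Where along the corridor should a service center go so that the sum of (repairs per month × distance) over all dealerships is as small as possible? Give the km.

x = 7

For a sum of weighted absolute distances on a line, the optimum is the weighted median (not the mean). Total weight W = 614; half-weight = 307.
Sort by position and accumulate weight:
  km 1 (D, w=100) → cum 100
  km 5 (G, w=175) → cum 275
  km 7 (A, w=45) → cum 320  ≥ 307 → median here
  km 9 (E, w=150) → cum 470
  km 11 (H, w=4) → cum 474
  km 12 (C, w=50) → cum 524
  km 16 (B, w=60) → cum 584
  km 19 (F, w=30) → cum 614
Optimal location: km 7.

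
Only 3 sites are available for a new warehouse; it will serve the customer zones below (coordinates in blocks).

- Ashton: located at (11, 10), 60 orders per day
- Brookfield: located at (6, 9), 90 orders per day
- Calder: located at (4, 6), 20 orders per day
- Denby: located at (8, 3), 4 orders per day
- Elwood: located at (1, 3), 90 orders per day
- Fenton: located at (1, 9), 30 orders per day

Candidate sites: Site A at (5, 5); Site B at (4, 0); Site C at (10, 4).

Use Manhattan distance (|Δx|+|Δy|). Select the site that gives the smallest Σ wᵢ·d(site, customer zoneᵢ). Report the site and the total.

Total weighted distance at each candidate:
  Site A (5, 5): total = 1950
  Site B (4, 0): total = 3058
  Site C (10, 4): total = 2722
Minimum is at Site A with total 1950 blocks.

Site A, total 1950 blocks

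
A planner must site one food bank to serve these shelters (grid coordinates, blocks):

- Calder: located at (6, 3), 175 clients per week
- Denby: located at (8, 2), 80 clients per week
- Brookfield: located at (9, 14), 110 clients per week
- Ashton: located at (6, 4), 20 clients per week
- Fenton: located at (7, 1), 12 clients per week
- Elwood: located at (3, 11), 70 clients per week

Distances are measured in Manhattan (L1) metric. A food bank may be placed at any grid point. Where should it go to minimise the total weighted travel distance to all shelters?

Manhattan distance separates: Σwᵢ(|x−xᵢ|+|y−yᵢ|) = Σwᵢ|x−xᵢ| + Σwᵢ|y−yᵢ|, so x and y are optimised independently as 1-D weighted medians.
Total weight W = 467; half = 233.5.
x-coordinate, sorted with cumulative weight:
  x=3 (Elwood, w=70) cum 70
  x=6 (Calder, w=175) cum 245  ← median
  x=6 (Ashton, w=20) cum 265
  x=7 (Fenton, w=12) cum 277
  x=8 (Denby, w=80) cum 357
  x=9 (Brookfield, w=110) cum 467
⇒ x* = 6
y-coordinate, sorted with cumulative weight:
  y=1 (Fenton, w=12) cum 12
  y=2 (Denby, w=80) cum 92
  y=3 (Calder, w=175) cum 267  ← median
  y=4 (Ashton, w=20) cum 287
  y=11 (Elwood, w=70) cum 357
  y=14 (Brookfield, w=110) cum 467
⇒ y* = 3

(6, 3)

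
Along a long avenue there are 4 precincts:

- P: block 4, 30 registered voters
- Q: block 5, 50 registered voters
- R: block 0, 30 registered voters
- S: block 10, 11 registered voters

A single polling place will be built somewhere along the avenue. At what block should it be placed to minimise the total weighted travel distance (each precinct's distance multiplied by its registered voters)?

x = 5

For a sum of weighted absolute distances on a line, the optimum is the weighted median (not the mean). Total weight W = 121; half-weight = 60.5.
Sort by position and accumulate weight:
  block 0 (R, w=30) → cum 30
  block 4 (P, w=30) → cum 60
  block 5 (Q, w=50) → cum 110  ≥ 60.5 → median here
  block 10 (S, w=11) → cum 121
Optimal location: block 5.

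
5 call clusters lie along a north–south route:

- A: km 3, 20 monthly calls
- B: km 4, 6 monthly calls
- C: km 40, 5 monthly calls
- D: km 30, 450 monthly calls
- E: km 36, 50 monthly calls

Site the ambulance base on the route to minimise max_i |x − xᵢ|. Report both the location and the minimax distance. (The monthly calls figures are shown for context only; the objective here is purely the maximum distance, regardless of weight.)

The 1-center on a line is the midpoint of the two extreme points: leftmost at 3, rightmost at 40.
Optimal location = (3 + 40)/2 = 21.5; maximum distance = (40 − 3)/2 = 18.5.

location 21.5, max distance 18.5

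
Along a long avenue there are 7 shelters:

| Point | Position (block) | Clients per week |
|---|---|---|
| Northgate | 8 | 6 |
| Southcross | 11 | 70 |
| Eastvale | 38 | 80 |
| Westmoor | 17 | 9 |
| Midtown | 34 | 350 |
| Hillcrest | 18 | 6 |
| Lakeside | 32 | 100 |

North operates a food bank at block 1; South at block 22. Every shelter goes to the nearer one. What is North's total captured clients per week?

76

The indifferent point is the midpoint (1+22)/2 = 11.5; shelters left of it (closer to North at 1) go to North, those right go to South.
  Northgate at 8 (w=6) → North
  Southcross at 11 (w=70) → North
  Westmoor at 17 (w=9) → South
  Hillcrest at 18 (w=6) → South
  Lakeside at 32 (w=100) → South
  Midtown at 34 (w=350) → South
  Eastvale at 38 (w=80) → South
North captures 76; South captures 545.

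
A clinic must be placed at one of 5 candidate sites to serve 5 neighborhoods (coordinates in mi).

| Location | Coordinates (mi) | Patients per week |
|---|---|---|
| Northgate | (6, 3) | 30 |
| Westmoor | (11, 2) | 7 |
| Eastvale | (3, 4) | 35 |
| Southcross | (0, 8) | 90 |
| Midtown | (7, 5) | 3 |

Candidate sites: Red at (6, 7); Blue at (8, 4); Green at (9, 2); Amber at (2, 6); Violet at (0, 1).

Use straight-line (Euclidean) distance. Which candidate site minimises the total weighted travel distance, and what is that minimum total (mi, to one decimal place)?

Amber, total 567.1 mi

Total weighted distance at each candidate:
  Red (6, 7): total = 872.1
  Blue (8, 4): total = 1076.5
  Green (9, 2): total = 1314.5
  Amber (2, 6): total = 567.1
  Violet (0, 1): total = 1069.7
Minimum is at Amber with total 567.1 mi.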